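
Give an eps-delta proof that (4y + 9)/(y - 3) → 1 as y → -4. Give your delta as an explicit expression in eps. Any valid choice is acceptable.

Let eps > 0 be given. We want delta > 0 with 0 < |y + 4| < delta ⇒ |(4y + 9)/(y - 3) − 1| < eps.
Combining over a common denominator, (4y + 9)/(y - 3) − 1 = [(4y + 9)·(-7) − (-7)·(y - 3)] / [(-7)·(y - 3)] = -21(y + 4) / ((-7)(y - 3)).
So |(4y + 9)/(y - 3) − 1| = 21|y + 4| / (7·|y − 3|).
Restrict delta ≤ 7/2. Then |y + 4| < 7/2 gives |y − 3| = |(y + 4) + (-7)| ≥ 7 − 7/2 = 7/2.
Hence |(4y + 9)/(y - 3) − 1| < 21|y + 4|/(7·(7/2)) = (6/7)|y + 4|, which is < eps once |y + 4| < (7/6)eps.
Take delta = min(7/2, (7/6)eps). Then 0 < |y + 4| < delta forces both bounds, so |(4y + 9)/(y - 3) − 1| < eps.

delta = min(7/2, (7/6)eps)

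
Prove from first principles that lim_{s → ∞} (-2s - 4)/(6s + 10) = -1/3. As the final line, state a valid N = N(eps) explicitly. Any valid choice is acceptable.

Suppose eps > 0. We seek N > 0 such that s > N implies |(-2s - 4)/(6s + 10) + 1/3| < eps.
(-2s - 4)/(6s + 10) + 1/3 = (6(-2s - 4) − (-2)(6s + 10)) / (6(6s + 10)) = -4/(6(6s + 10)).
For s > 0 we have 6s + 10 > 6s, so |(-2s - 4)/(6s + 10) + 1/3| = 4/(6(6s + 10)) < 4/(6·6s) = (1/9)/s.
Thus |(-2s - 4)/(6s + 10) + 1/3| < eps whenever s > (1/9)/eps.
Take N = (1/9)/eps. If s > N then |(-2s - 4)/(6s + 10) + 1/3| < (1/9)/s < eps.

N = (1/9)/eps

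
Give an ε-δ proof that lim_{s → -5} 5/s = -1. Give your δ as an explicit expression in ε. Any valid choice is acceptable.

Fix ε > 0. We seek δ > 0 such that 0 < |s + 5| < δ implies |5/s + 1| < ε.
|5/s + 1| = 5·|-5 − s|/(5·|s|) = 5|s + 5|/(5|s|).
Require δ ≤ 5/2 so that |s| > 5 − 5/2 = 5/2, hence 5|s| > 25/2.
Then |5/s + 1| < 5|s + 5|/(25/2), which is < ε when |s + 5| < (5/2)ε.
Take δ = min(5/2, (5/2)ε). Then 0 < |s + 5| < δ gives both |s + 5| < 5/2 and |s + 5| < (5/2)ε, so |5/s + 1| < ε.

δ = min(5/2, (5/2)ε)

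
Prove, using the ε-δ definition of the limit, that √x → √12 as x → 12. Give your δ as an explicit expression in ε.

δ = min(12, √12·ε)

Suppose ε > 0. We want δ > 0 such that 0 < |x − 12| < δ implies |√x − √12| < ε.
Rationalise: √x − √12 = (x − 12)/(√x + √12), so |√x − √12| = |x − 12|/(√x + √12).
Restrict δ ≤ 12 so that |x − 12| < 12 forces x > 0, and then √x + √12 > √12.
Hence |√x − √12| < |x − 12|/√12, which is < ε once |x − 12| < √12·ε.
Take δ = min(12, √12·ε). If 0 < |x − 12| < δ then x > 0 and |√x − √12| < |x − 12|/√12 < ε.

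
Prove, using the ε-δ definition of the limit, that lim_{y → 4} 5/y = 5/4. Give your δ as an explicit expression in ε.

δ = min(2, (8/5)ε)

Let ε > 0 be given. We seek δ > 0 such that 0 < |y − 4| < δ implies |5/y − (5/4)| < ε.
|5/y − (5/4)| = 5·|4 − y|/(4·|y|) = 5|y − 4|/(4|y|).
Require δ ≤ 2 so that |y| > 4 − 2 = 2, hence 4|y| > 8.
Then |5/y − (5/4)| < 5|y − 4|/8, which is < ε when |y − 4| < (8/5)ε.
Take δ = min(2, (8/5)ε). Then 0 < |y − 4| < δ gives both |y − 4| < 2 and |y − 4| < (8/5)ε, so |5/y − (5/4)| < ε.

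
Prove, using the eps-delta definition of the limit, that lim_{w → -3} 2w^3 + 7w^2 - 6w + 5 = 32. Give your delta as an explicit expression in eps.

delta = min(1, eps/45)

Suppose eps > 0. We want delta > 0 such that 0 < |w + 3| < delta implies |(2w^3 + 7w^2 - 6w + 5) − 32| < eps.
(2w^3 + 7w^2 - 6w + 5) − 32 = 2w^3 + 7w^2 - 6w - 27 = (w + 3)(2w^2 + w - 9).
So |(2w^3 + 7w^2 - 6w + 5) − 32| = |w + 3|·|2w^2 + w - 9|.
Assume first that |w + 3| < 1, so |w| < 4. Then |2w^2 + w - 9| ≤ 2·4^2 + 4 + 9 = 45.
Hence |(2w^3 + 7w^2 - 6w + 5) − 32| ≤ 45|w + 3| < eps provided |w + 3| < eps/45.
Choosing delta = min(1, eps/45) ensures both conditions, hence |(2w^3 + 7w^2 - 6w + 5) − 32| < eps.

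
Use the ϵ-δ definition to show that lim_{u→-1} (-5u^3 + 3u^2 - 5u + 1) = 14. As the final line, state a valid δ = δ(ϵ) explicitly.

Suppose ϵ > 0. We want δ > 0 such that 0 < |u + 1| < δ implies |(-5u^3 + 3u^2 - 5u + 1) − 14| < ϵ.
(-5u^3 + 3u^2 - 5u + 1) − 14 = -5u^3 + 3u^2 - 5u - 13 = (u + 1)(-5u^2 + 8u - 13).
So |(-5u^3 + 3u^2 - 5u + 1) − 14| = |u + 1|·|-5u^2 + 8u - 13|.
Assume first that |u + 1| < 1, so |u| < 2. Then |-5u^2 + 8u - 13| ≤ 5·2^2 + 8·2 + 13 = 49.
Hence |(-5u^3 + 3u^2 - 5u + 1) − 14| ≤ 49|u + 1| < ϵ provided |u + 1| < ϵ/49.
Take δ = min(1, ϵ/49). Then 0 < |u + 1| < δ gives both |u + 1| < 1 and |u + 1| < ϵ/49, so |(-5u^3 + 3u^2 - 5u + 1) − 14| < ϵ.

δ = min(1, ϵ/49)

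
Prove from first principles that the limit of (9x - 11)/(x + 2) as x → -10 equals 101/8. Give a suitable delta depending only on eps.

Suppose eps > 0. We want delta > 0 with 0 < |x + 10| < delta ⇒ |(9x - 11)/(x + 2) − (101/8)| < eps.
Combining over a common denominator, (9x - 11)/(x + 2) − (101/8) = [(9x - 11)·(-8) − (-101)·(x + 2)] / [(-8)·(x + 2)] = 29(x + 10) / ((-8)(x + 2)).
So |(9x - 11)/(x + 2) − (101/8)| = 29|x + 10| / (8·|x + 2|).
Require delta ≤ 4, so |x + 2| ≥ |-8| − |x + 10| > 8 − 4 = 4.
Hence |(9x - 11)/(x + 2) − (101/8)| < 29|x + 10|/(8·4) = (29/32)|x + 10|, which is < eps once |x + 10| < (32/29)eps.
Take delta = min(4, (32/29)eps). Then 0 < |x + 10| < delta forces both bounds, so |(9x - 11)/(x + 2) − (101/8)| < eps.

delta = min(4, (32/29)eps)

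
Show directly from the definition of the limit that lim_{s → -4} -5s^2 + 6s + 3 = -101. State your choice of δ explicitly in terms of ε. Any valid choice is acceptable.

δ = min(2, ε/56)

Suppose ε > 0. We want δ > 0 such that 0 < |s + 4| < δ implies |(-5s^2 + 6s + 3) + 101| < ε.
(-5s^2 + 6s + 3) + 101 = -5s^2 + 6s + 104 = (s + 4)(-5s + 26).
So |(-5s^2 + 6s + 3) + 101| = |s + 4|·|-5s + 26|.
Require δ ≤ 2. Then |s + 4| < 2 gives |s| < 6, and by the triangle inequality |-5s + 26| ≤ 5·6 + 26 = 56.
Hence |(-5s^2 + 6s + 3) + 101| ≤ 56|s + 4| < ε provided |s + 4| < ε/56.
Take δ = min(2, ε/56). Then 0 < |s + 4| < δ gives both |s + 4| < 2 and |s + 4| < ε/56, so |(-5s^2 + 6s + 3) + 101| < ε.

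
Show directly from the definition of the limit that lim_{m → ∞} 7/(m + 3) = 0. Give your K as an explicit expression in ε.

K = 7/ε

Suppose ε > 0. For m ≥ 1, |7/(m + 3) − 0| = 7/(m + 3) ≤ 7/m.
We need 7/m < ε, i.e. m > 7/ε.
Take K = 7/ε. If m > K then |7/(m + 3)| ≤ 7/m < ε.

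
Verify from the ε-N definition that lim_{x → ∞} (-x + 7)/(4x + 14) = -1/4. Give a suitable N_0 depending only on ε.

N_0 = (21/8)/ε

Let ε > 0 be given. We seek N_0 > 0 such that x > N_0 implies |(-x + 7)/(4x + 14) + 1/4| < ε.
(-x + 7)/(4x + 14) + 1/4 = (4(-x + 7) − (-1)(4x + 14)) / (4(4x + 14)) = 42/(4(4x + 14)).
For x > 0 we have 4x + 14 > 4x, so |(-x + 7)/(4x + 14) + 1/4| = 42/(4(4x + 14)) < 42/(4·4x) = (21/8)/x.
Thus |(-x + 7)/(4x + 14) + 1/4| < ε whenever x > (21/8)/ε.
Take N_0 = (21/8)/ε. If x > N_0 then |(-x + 7)/(4x + 14) + 1/4| < (21/8)/x < ε.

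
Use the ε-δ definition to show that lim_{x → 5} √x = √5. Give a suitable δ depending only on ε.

δ = min(5, √5·ε)

Fix ε > 0. We want δ > 0 such that 0 < |x − 5| < δ implies |√x − √5| < ε.
Rationalise: √x − √5 = (x − 5)/(√x + √5), so |√x − √5| = |x − 5|/(√x + √5).
Restrict δ ≤ 5 so that |x − 5| < 5 forces x > 0, and then √x + √5 > √5.
Hence |√x − √5| < |x − 5|/√5, which is < ε once |x − 5| < √5·ε.
Take δ = min(5, √5·ε). If 0 < |x − 5| < δ then x > 0 and |√x − √5| < |x − 5|/√5 < ε.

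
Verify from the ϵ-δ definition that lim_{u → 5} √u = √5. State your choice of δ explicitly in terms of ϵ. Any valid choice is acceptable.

Let ϵ > 0. We want δ > 0 such that 0 < |u − 5| < δ implies |√u − √5| < ϵ.
Rationalise: √u − √5 = (u − 5)/(√u + √5), so |√u − √5| = |u − 5|/(√u + √5).
Restrict δ ≤ 5 so that |u − 5| < 5 forces u > 0, and then √u + √5 > √5.
Hence |√u − √5| < |u − 5|/√5, which is < ϵ once |u − 5| < √5·ϵ.
Take δ = min(5, √5·ϵ). If 0 < |u − 5| < δ then u > 0 and |√u − √5| < |u − 5|/√5 < ϵ.

δ = min(5, √5·ϵ)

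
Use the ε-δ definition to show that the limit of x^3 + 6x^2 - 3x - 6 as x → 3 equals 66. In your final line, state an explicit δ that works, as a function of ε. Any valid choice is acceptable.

δ = min(1, ε/76)

Suppose ε > 0. We want δ > 0 such that 0 < |x − 3| < δ implies |(x^3 + 6x^2 - 3x - 6) − 66| < ε.
(x^3 + 6x^2 - 3x - 6) − 66 = x^3 + 6x^2 - 3x - 72 = (x − 3)(x^2 + 9x + 24).
So |(x^3 + 6x^2 - 3x - 6) − 66| = |x − 3|·|x^2 + 9x + 24|.
Assume first that |x − 3| < 1, so |x| < 4. Then |x^2 + 9x + 24| ≤ 4^2 + 9·4 + 24 = 76.
Hence |(x^3 + 6x^2 - 3x - 6) − 66| ≤ 76|x − 3| < ε provided |x − 3| < ε/76.
Take δ = min(1, ε/76). Then 0 < |x − 3| < δ gives both |x − 3| < 1 and |x − 3| < ε/76, so |(x^3 + 6x^2 - 3x - 6) − 66| < ε.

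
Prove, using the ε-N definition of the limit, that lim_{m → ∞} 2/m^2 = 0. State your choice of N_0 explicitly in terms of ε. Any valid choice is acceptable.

Let ε > 0 be given. For m ≥ 1, |2/m^2 − 0| = 2/m^2.
2/m^2 < ε ⇔ m^2 > 2/ε ⇔ m > (2/ε)^{1/2}.
Take N_0 = (2/ε)^{1/2}. Then m > N_0 implies 2/m^2 < ε.

N_0 = (2/ε)^{1/2}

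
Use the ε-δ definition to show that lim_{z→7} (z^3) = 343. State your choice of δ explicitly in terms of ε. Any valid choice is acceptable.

Fix ε > 0. We seek δ > 0 with 0 < |z − 7| < δ ⇒ |z^3 − 343| < ε.
Factor: z^3 − 343 = (z − 7)(z^2 + 7z + 49), so |z^3 − 343| = |z − 7|·|z^2 + 7z + 49|.
Impose δ ≤ 1 so that |z| < 8; then |z^2 + 7z + 49| ≤ 169.
Hence |z^3 − 343| ≤ 169|z − 7|, which is < ε once |z − 7| < ε/169.
Take δ = min(1, ε/169). If 0 < |z − 7| < δ then both bounds hold and |z^3 − 343| ≤ 169|z − 7| < 169·(ε/169) = ε.

δ = min(1, ε/169)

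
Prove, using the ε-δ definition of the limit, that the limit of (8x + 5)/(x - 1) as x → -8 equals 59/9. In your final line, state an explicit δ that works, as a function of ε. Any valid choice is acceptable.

δ = min(9/2, (81/26)ε)

Let ε > 0. We want δ > 0 with 0 < |x + 8| < δ ⇒ |(8x + 5)/(x - 1) − (59/9)| < ε.
Combining over a common denominator, (8x + 5)/(x - 1) − (59/9) = [(8x + 5)·(-9) − (-59)·(x - 1)] / [(-9)·(x - 1)] = -13(x + 8) / ((-9)(x - 1)).
So |(8x + 5)/(x - 1) − (59/9)| = 13|x + 8| / (9·|x − 1|).
Restrict δ ≤ 9/2. Then |x + 8| < 9/2 gives |x − 1| = |(x + 8) + (-9)| ≥ 9 − 9/2 = 9/2.
Hence |(8x + 5)/(x - 1) − (59/9)| < 13|x + 8|/(9·(9/2)) = (26/81)|x + 8|, which is < ε once |x + 8| < (81/26)ε.
Take δ = min(9/2, (81/26)ε). Then 0 < |x + 8| < δ forces both bounds, so |(8x + 5)/(x - 1) − (59/9)| < ε.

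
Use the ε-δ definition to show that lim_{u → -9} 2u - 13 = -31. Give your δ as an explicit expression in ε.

δ = ε/2

Let ε > 0 be given. We need δ > 0 so that 0 < |u + 9| < δ implies |(2u - 13) + 31| < ε.
|(2u - 13) + 31| = |2u + 18| = 2|u + 9|.
Thus it suffices that |u + 9| < ε/2.
Take δ = ε/2. If 0 < |u + 9| < δ then |(2u - 13) + 31| = 2|u + 9| < 2·(ε/2) = ε.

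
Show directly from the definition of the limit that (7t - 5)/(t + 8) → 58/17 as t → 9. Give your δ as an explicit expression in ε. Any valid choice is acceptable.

δ = min(17/2, (289/122)ε)

Suppose ε > 0. We want δ > 0 with 0 < |t − 9| < δ ⇒ |(7t - 5)/(t + 8) − (58/17)| < ε.
Combining over a common denominator, (7t - 5)/(t + 8) − (58/17) = [(7t - 5)·17 − 58·(t + 8)] / [17·(t + 8)] = 61(t − 9) / (17(t + 8)).
So |(7t - 5)/(t + 8) − (58/17)| = 61|t − 9| / (17·|t + 8|).
Require δ ≤ 17/2, so |t + 8| ≥ |17| − |t − 9| > 17 − 17/2 = 17/2.
Hence |(7t - 5)/(t + 8) − (58/17)| < 61|t − 9|/(17·(17/2)) = (122/289)|t − 9|, which is < ε once |t − 9| < (289/122)ε.
Take δ = min(17/2, (289/122)ε). Then 0 < |t − 9| < δ forces both bounds, so |(7t - 5)/(t + 8) − (58/17)| < ε.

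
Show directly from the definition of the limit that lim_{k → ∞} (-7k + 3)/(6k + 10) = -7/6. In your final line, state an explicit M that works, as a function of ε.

Let ε > 0. For k ≥ 1, |(-7k + 3)/(6k + 10) + 7/6| = |88|/(6(6k + 10)) = 88/(6(6k + 10)).
Since 6k + 10 ≥ 6k for k ≥ 1, this is ≤ 88/(6·6k) = (22/9)/k.
So |(-7k + 3)/(6k + 10) + 7/6| < ε whenever k > (22/9)/ε.
Take M = (22/9)/ε. If k > M then |(-7k + 3)/(6k + 10) + 7/6| ≤ (22/9)/k < ε.

M = (22/9)/ε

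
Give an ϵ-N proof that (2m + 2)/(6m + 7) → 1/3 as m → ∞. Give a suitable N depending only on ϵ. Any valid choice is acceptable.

N = (1/18)/ϵ

Suppose ϵ > 0. For m ≥ 1, |(2m + 2)/(6m + 7) − (1/3)| = |-2|/(6(6m + 7)) = 2/(6(6m + 7)).
Since 6m + 7 ≥ 6m for m ≥ 1, this is ≤ 2/(6·6m) = (1/18)/m.
So |(2m + 2)/(6m + 7) − (1/3)| < ϵ whenever m > (1/18)/ϵ.
Take N = (1/18)/ϵ. If m > N then |(2m + 2)/(6m + 7) − (1/3)| ≤ (1/18)/m < ϵ.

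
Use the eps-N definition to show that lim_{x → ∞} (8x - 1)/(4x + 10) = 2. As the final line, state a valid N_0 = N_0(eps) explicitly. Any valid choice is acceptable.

N_0 = (21/4)/eps

Suppose eps > 0. We seek N_0 > 0 such that x > N_0 implies |(8x - 1)/(4x + 10) − 2| < eps.
(8x - 1)/(4x + 10) − 2 = (4(8x - 1) − 8(4x + 10)) / (4(4x + 10)) = -84/(4(4x + 10)).
For x > 0 we have 4x + 10 > 4x, so |(8x - 1)/(4x + 10) − 2| = 84/(4(4x + 10)) < 84/(4·4x) = (21/4)/x.
Thus |(8x - 1)/(4x + 10) − 2| < eps whenever x > (21/4)/eps.
Take N_0 = (21/4)/eps. If x > N_0 then |(8x - 1)/(4x + 10) − 2| < (21/4)/x < eps.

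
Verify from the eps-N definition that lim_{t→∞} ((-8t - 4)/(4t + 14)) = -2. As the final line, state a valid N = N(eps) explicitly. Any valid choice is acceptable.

N = 6/eps

Fix eps > 0. We seek N > 0 such that t > N implies |(-8t - 4)/(4t + 14) + 2| < eps.
(-8t - 4)/(4t + 14) + 2 = (4(-8t - 4) − (-8)(4t + 14)) / (4(4t + 14)) = 96/(4(4t + 14)).
For t > 0 we have 4t + 14 > 4t, so |(-8t - 4)/(4t + 14) + 2| = 96/(4(4t + 14)) < 96/(4·4t) = 6/t.
Thus |(-8t - 4)/(4t + 14) + 2| < eps whenever t > 6/eps.
Take N = 6/eps. If t > N then |(-8t - 4)/(4t + 14) + 2| < 6/t < eps.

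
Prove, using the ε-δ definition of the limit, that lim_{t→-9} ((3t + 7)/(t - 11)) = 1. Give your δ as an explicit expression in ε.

Suppose ε > 0. We want δ > 0 with 0 < |t + 9| < δ ⇒ |(3t + 7)/(t - 11) − 1| < ε.
Combining over a common denominator, (3t + 7)/(t - 11) − 1 = [(3t + 7)·(-20) − (-20)·(t - 11)] / [(-20)·(t - 11)] = -40(t + 9) / ((-20)(t - 11)).
So |(3t + 7)/(t - 11) − 1| = 40|t + 9| / (20·|t − 11|).
Require δ ≤ 10, so |t − 11| ≥ |-20| − |t + 9| > 20 − 10 = 10.
Hence |(3t + 7)/(t - 11) − 1| < 40|t + 9|/(20·10) = (1/5)|t + 9|, which is < ε once |t + 9| < 5ε.
Take δ = min(10, 5ε). Then 0 < |t + 9| < δ forces both bounds, so |(3t + 7)/(t - 11) − 1| < ε.

δ = min(10, 5ε)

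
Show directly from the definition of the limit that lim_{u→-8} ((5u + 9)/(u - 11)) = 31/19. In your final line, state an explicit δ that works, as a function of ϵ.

Let ϵ > 0. We want δ > 0 with 0 < |u + 8| < δ ⇒ |(5u + 9)/(u - 11) − (31/19)| < ϵ.
Combining over a common denominator, (5u + 9)/(u - 11) − (31/19) = [(5u + 9)·(-19) − (-31)·(u - 11)] / [(-19)·(u - 11)] = -64(u + 8) / ((-19)(u - 11)).
So |(5u + 9)/(u - 11) − (31/19)| = 64|u + 8| / (19·|u − 11|).
Restrict δ ≤ 19/2. Then |u + 8| < 19/2 gives |u − 11| = |(u + 8) + (-19)| ≥ 19 − 19/2 = 19/2.
Hence |(5u + 9)/(u - 11) − (31/19)| < 64|u + 8|/(19·(19/2)) = (128/361)|u + 8|, which is < ϵ once |u + 8| < (361/128)ϵ.
Take δ = min(19/2, (361/128)ϵ). Then 0 < |u + 8| < δ forces both bounds, so |(5u + 9)/(u - 11) − (31/19)| < ϵ.

δ = min(19/2, (361/128)ϵ)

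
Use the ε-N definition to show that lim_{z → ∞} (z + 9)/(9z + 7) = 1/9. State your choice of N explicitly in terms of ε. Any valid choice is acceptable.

Fix ε > 0. We seek N > 0 such that z > N implies |(z + 9)/(9z + 7) − (1/9)| < ε.
(z + 9)/(9z + 7) − (1/9) = (9(z + 9) − (9z + 7)) / (9(9z + 7)) = 74/(9(9z + 7)).
For z > 0 we have 9z + 7 > 9z, so |(z + 9)/(9z + 7) − (1/9)| = 74/(9(9z + 7)) < 74/(9·9z) = (74/81)/z.
Thus |(z + 9)/(9z + 7) − (1/9)| < ε whenever z > (74/81)/ε.
Take N = (74/81)/ε. If z > N then |(z + 9)/(9z + 7) − (1/9)| < (74/81)/z < ε.

N = (74/81)/ε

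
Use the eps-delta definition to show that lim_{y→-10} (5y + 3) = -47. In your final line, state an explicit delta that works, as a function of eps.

delta = eps/5

Let eps > 0. We need delta > 0 so that 0 < |y + 10| < delta implies |(5y + 3) + 47| < eps.
Since (5y + 3) + 47 = 5(y + 10), we have |(5y + 3) + 47| = 5|y + 10|.
Thus it suffices that |y + 10| < eps/5.
Choosing delta = eps/5 gives |(5y + 3) + 47| = 5|y + 10| < eps whenever |y + 10| < delta.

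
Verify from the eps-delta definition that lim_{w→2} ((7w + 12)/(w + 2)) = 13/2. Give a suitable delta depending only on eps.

delta = min(2, 4eps)

Fix eps > 0. We want delta > 0 with 0 < |w − 2| < delta ⇒ |(7w + 12)/(w + 2) − (13/2)| < eps.
Combining over a common denominator, (7w + 12)/(w + 2) − (13/2) = [(7w + 12)·4 − 26·(w + 2)] / [4·(w + 2)] = 2(w − 2) / (4(w + 2)).
So |(7w + 12)/(w + 2) − (13/2)| = 2|w − 2| / (4·|w + 2|).
Require delta ≤ 2, so |w + 2| ≥ |4| − |w − 2| > 4 − 2 = 2.
Hence |(7w + 12)/(w + 2) − (13/2)| < 2|w − 2|/(4·2) = (1/4)|w − 2|, which is < eps once |w − 2| < 4eps.
Take delta = min(2, 4eps). Then 0 < |w − 2| < delta forces both bounds, so |(7w + 12)/(w + 2) − (13/2)| < eps.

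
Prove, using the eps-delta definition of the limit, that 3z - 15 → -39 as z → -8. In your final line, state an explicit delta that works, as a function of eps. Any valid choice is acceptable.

delta = eps/3

Let eps > 0 be given. We need delta > 0 so that 0 < |z + 8| < delta implies |(3z - 15) + 39| < eps.
Since (3z - 15) + 39 = 3(z + 8), we have |(3z - 15) + 39| = 3|z + 8|.
So 3|z + 8| < eps exactly when |z + 8| < eps/3.
Take delta = eps/3. If 0 < |z + 8| < delta then |(3z - 15) + 39| = 3|z + 8| < 3·(eps/3) = eps.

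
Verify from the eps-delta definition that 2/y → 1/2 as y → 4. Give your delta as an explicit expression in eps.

Fix eps > 0. We seek delta > 0 such that 0 < |y − 4| < delta implies |2/y − (1/2)| < eps.
|2/y − (1/2)| = 2·|4 − y|/(4·|y|) = 2|y − 4|/(4|y|).
Restrict delta ≤ 2. Then |y − 4| < 2 gives |y| > 2, so 4|y| > 8.
Then |2/y − (1/2)| < 2|y − 4|/8, which is < eps when |y − 4| < 4eps.
Take delta = min(2, 4eps). Then 0 < |y − 4| < delta gives both |y − 4| < 2 and |y − 4| < 4eps, so |2/y − (1/2)| < eps.

delta = min(2, 4eps)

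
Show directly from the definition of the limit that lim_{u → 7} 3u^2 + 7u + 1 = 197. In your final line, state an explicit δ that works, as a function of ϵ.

Fix ϵ > 0. We want δ > 0 such that 0 < |u − 7| < δ implies |(3u^2 + 7u + 1) − 197| < ϵ.
(3u^2 + 7u + 1) − 197 = 3u^2 + 7u - 196 = (u − 7)(3u + 28).
So |(3u^2 + 7u + 1) − 197| = |u − 7|·|3u + 28|.
Require δ ≤ 1. Then |u − 7| < 1 gives |u| < 8, and by the triangle inequality |3u + 28| ≤ 3·8 + 28 = 52.
Hence |(3u^2 + 7u + 1) − 197| ≤ 52|u − 7| < ϵ provided |u − 7| < ϵ/52.
Choosing δ = min(1, ϵ/52) ensures both conditions, hence |(3u^2 + 7u + 1) − 197| < ϵ.

δ = min(1, ϵ/52)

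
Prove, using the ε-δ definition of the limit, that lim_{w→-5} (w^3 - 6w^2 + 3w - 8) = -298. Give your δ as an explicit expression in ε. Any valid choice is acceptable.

Let ε > 0 be given. We want δ > 0 such that 0 < |w + 5| < δ implies |(w^3 - 6w^2 + 3w - 8) + 298| < ε.
(w^3 - 6w^2 + 3w - 8) + 298 = w^3 - 6w^2 + 3w + 290 = (w + 5)(w^2 - 11w + 58).
So |(w^3 - 6w^2 + 3w - 8) + 298| = |w + 5|·|w^2 - 11w + 58|.
Require δ ≤ 1. Then |w + 5| < 1 gives |w| < 6, and by the triangle inequality |w^2 - 11w + 58| ≤ 6^2 + 11·6 + 58 = 160.
Hence |(w^3 - 6w^2 + 3w - 8) + 298| ≤ 160|w + 5| < ε provided |w + 5| < ε/160.
Take δ = min(1, ε/160). Then 0 < |w + 5| < δ gives both |w + 5| < 1 and |w + 5| < ε/160, so |(w^3 - 6w^2 + 3w - 8) + 298| < ε.

δ = min(1, ε/160)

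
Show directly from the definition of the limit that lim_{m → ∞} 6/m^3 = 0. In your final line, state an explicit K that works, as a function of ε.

Fix ε > 0. For m ≥ 1, |6/m^3 − 0| = 6/m^3.
6/m^3 < ε ⇔ m^3 > 6/ε ⇔ m > (6/ε)^{1/3}.
Take K = (6/ε)^{1/3}. Then m > K implies 6/m^3 < ε.

K = (6/ε)^{1/3}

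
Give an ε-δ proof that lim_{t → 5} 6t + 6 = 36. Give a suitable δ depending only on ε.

δ = ε/6

Suppose ε > 0. We need δ > 0 so that 0 < |t − 5| < δ implies |(6t + 6) − 36| < ε.
|(6t + 6) − 36| = |6t - 30| = 6|t − 5|.
So 6|t − 5| < ε exactly when |t − 5| < ε/6.
Choosing δ = ε/6 gives |(6t + 6) − 36| = 6|t − 5| < ε whenever |t − 5| < δ.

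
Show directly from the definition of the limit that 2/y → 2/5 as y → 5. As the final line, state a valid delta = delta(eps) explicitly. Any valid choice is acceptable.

Fix eps > 0. We seek delta > 0 such that 0 < |y − 5| < delta implies |2/y − (2/5)| < eps.
|2/y − (2/5)| = 2·|5 − y|/(5·|y|) = 2|y − 5|/(5|y|).
Require delta ≤ 5/2 so that |y| > 5 − 5/2 = 5/2, hence 5|y| > 25/2.
Then |2/y − (2/5)| < 2|y − 5|/(25/2), which is < eps when |y − 5| < (25/4)eps.
Take delta = min(5/2, (25/4)eps). Then 0 < |y − 5| < delta gives both |y − 5| < 5/2 and |y − 5| < (25/4)eps, so |2/y − (2/5)| < eps.

delta = min(5/2, (25/4)eps)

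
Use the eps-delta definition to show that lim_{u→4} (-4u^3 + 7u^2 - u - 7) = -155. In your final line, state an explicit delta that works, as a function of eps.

Let eps > 0 be given. We want delta > 0 such that 0 < |u − 4| < delta implies |(-4u^3 + 7u^2 - u - 7) + 155| < eps.
(-4u^3 + 7u^2 - u - 7) + 155 = -4u^3 + 7u^2 - u + 148 = (u − 4)(-4u^2 - 9u - 37).
So |(-4u^3 + 7u^2 - u - 7) + 155| = |u − 4|·|-4u^2 - 9u - 37|.
Require delta ≤ 1. Then |u − 4| < 1 gives |u| < 5, and by the triangle inequality |-4u^2 - 9u - 37| ≤ 4·5^2 + 9·5 + 37 = 182.
Hence |(-4u^3 + 7u^2 - u - 7) + 155| ≤ 182|u − 4| < eps provided |u − 4| < eps/182.
Take delta = min(1, eps/182). Then 0 < |u − 4| < delta gives both |u − 4| < 1 and |u − 4| < eps/182, so |(-4u^3 + 7u^2 - u - 7) + 155| < eps.

delta = min(1, eps/182)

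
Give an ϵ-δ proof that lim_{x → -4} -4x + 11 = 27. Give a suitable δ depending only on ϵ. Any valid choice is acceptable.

Let ϵ > 0 be given. We need δ > 0 so that 0 < |x + 4| < δ implies |(-4x + 11) − 27| < ϵ.
Since (-4x + 11) − 27 = -4(x + 4), we have |(-4x + 11) − 27| = 4|x + 4|.
Thus it suffices that |x + 4| < ϵ/4.
Take δ = ϵ/4. If 0 < |x + 4| < δ then |(-4x + 11) − 27| = 4|x + 4| < 4·(ϵ/4) = ϵ.

δ = ϵ/4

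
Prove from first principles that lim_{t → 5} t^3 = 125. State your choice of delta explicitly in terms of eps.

delta = min(2, eps/109)

Let eps > 0. We seek delta > 0 with 0 < |t − 5| < delta ⇒ |t^3 − 125| < eps.
Factor: t^3 − 125 = (t − 5)(t^2 + 5t + 25), so |t^3 − 125| = |t − 5|·|t^2 + 5t + 25|.
Restrict delta ≤ 2. Then |t − 5| < 2 gives |t| < 7, so by the triangle inequality |t^2 + 5t + 25| ≤ 7^2 + 5·7 + 25 = 109.
Hence |t^3 − 125| ≤ 109|t − 5|, which is < eps once |t − 5| < eps/109.
Take delta = min(2, eps/109). If 0 < |t − 5| < delta then both bounds hold and |t^3 − 125| ≤ 109|t − 5| < 109·(eps/109) = eps.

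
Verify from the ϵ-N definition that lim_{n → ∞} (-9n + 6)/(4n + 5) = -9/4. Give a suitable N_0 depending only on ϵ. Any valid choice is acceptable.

Let ϵ > 0 be given. For n ≥ 1, |(-9n + 6)/(4n + 5) + 9/4| = |69|/(4(4n + 5)) = 69/(4(4n + 5)).
Since 4n + 5 ≥ 4n for n ≥ 1, this is ≤ 69/(4·4n) = (69/16)/n.
So |(-9n + 6)/(4n + 5) + 9/4| < ϵ whenever n > (69/16)/ϵ.
Take N_0 = (69/16)/ϵ. If n > N_0 then |(-9n + 6)/(4n + 5) + 9/4| ≤ (69/16)/n < ϵ.

N_0 = (69/16)/ϵ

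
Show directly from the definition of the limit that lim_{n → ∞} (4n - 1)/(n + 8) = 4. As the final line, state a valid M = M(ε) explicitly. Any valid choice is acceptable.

Let ε > 0 be given. For n ≥ 1, |(4n - 1)/(n + 8) − 4| = |-33|/((n + 8)) = 33/((n + 8)).
Since n + 8 ≥ n for n ≥ 1, this is ≤ 33/(n) = 33/n.
So |(4n - 1)/(n + 8) − 4| < ε whenever n > 33/ε.
Take M = 33/ε. If n > M then |(4n - 1)/(n + 8) − 4| ≤ 33/n < ε.

M = 33/ε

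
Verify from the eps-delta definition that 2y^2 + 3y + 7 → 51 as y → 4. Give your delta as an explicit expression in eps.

delta = min(1, eps/21)

Suppose eps > 0. We want delta > 0 such that 0 < |y − 4| < delta implies |(2y^2 + 3y + 7) − 51| < eps.
(2y^2 + 3y + 7) − 51 = 2y^2 + 3y - 44 = (y − 4)(2y + 11).
So |(2y^2 + 3y + 7) − 51| = |y − 4|·|2y + 11|.
Assume first that |y − 4| < 1, so |y| < 5. Then |2y + 11| ≤ 2·5 + 11 = 21.
Hence |(2y^2 + 3y + 7) − 51| ≤ 21|y − 4| < eps provided |y − 4| < eps/21.
Choosing delta = min(1, eps/21) ensures both conditions, hence |(2y^2 + 3y + 7) − 51| < eps.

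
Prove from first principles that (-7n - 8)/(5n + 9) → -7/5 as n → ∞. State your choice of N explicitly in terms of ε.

Suppose ε > 0. For n ≥ 1, |(-7n - 8)/(5n + 9) + 7/5| = |23|/(5(5n + 9)) = 23/(5(5n + 9)).
Since 5n + 9 ≥ 5n for n ≥ 1, this is ≤ 23/(5·5n) = (23/25)/n.
So |(-7n - 8)/(5n + 9) + 7/5| < ε whenever n > (23/25)/ε.
Take N = (23/25)/ε. If n > N then |(-7n - 8)/(5n + 9) + 7/5| ≤ (23/25)/n < ε.

N = (23/25)/ε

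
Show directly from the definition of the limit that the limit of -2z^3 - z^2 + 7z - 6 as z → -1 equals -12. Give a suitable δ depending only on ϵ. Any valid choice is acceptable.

Let ϵ > 0 be given. We want δ > 0 such that 0 < |z + 1| < δ implies |(-2z^3 - z^2 + 7z - 6) + 12| < ϵ.
(-2z^3 - z^2 + 7z - 6) + 12 = -2z^3 - z^2 + 7z + 6 = (z + 1)(-2z^2 + z + 6).
So |(-2z^3 - z^2 + 7z - 6) + 12| = |z + 1|·|-2z^2 + z + 6|.
Require δ ≤ 2. Then |z + 1| < 2 gives |z| < 3, and by the triangle inequality |-2z^2 + z + 6| ≤ 2·3^2 + 3 + 6 = 27.
Hence |(-2z^3 - z^2 + 7z - 6) + 12| ≤ 27|z + 1| < ϵ provided |z + 1| < ϵ/27.
Take δ = min(2, ϵ/27). Then 0 < |z + 1| < δ gives both |z + 1| < 2 and |z + 1| < ϵ/27, so |(-2z^3 - z^2 + 7z - 6) + 12| < ϵ.

δ = min(2, ϵ/27)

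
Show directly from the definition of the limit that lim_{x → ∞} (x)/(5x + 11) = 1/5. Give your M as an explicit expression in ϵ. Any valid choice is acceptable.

M = (11/25)/ϵ

Let ϵ > 0. We seek M > 0 such that x > M implies |(x)/(5x + 11) − (1/5)| < ϵ.
(x)/(5x + 11) − (1/5) = (5(x) − (5x + 11)) / (5(5x + 11)) = -11/(5(5x + 11)).
For x > 0 we have 5x + 11 > 5x, so |(x)/(5x + 11) − (1/5)| = 11/(5(5x + 11)) < 11/(5·5x) = (11/25)/x.
Thus |(x)/(5x + 11) − (1/5)| < ϵ whenever x > (11/25)/ϵ.
Take M = (11/25)/ϵ. If x > M then |(x)/(5x + 11) − (1/5)| < (11/25)/x < ϵ.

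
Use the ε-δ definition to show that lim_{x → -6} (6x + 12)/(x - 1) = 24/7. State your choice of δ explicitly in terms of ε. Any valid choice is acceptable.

δ = min(7/2, (49/36)ε)

Suppose ε > 0. We want δ > 0 with 0 < |x + 6| < δ ⇒ |(6x + 12)/(x - 1) − (24/7)| < ε.
Combining over a common denominator, (6x + 12)/(x - 1) − (24/7) = [(6x + 12)·(-7) − (-24)·(x - 1)] / [(-7)·(x - 1)] = -18(x + 6) / ((-7)(x - 1)).
So |(6x + 12)/(x - 1) − (24/7)| = 18|x + 6| / (7·|x − 1|).
Require δ ≤ 7/2, so |x − 1| ≥ |-7| − |x + 6| > 7 − 7/2 = 7/2.
Hence |(6x + 12)/(x - 1) − (24/7)| < 18|x + 6|/(7·(7/2)) = (36/49)|x + 6|, which is < ε once |x + 6| < (49/36)ε.
Take δ = min(7/2, (49/36)ε). Then 0 < |x + 6| < δ forces both bounds, so |(6x + 12)/(x - 1) − (24/7)| < ε.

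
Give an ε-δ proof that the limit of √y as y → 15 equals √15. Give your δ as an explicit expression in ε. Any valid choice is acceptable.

δ = min(15, √15·ε)

Suppose ε > 0. We want δ > 0 such that 0 < |y − 15| < δ implies |√y − √15| < ε.
Multiplying by the conjugate, |√y − √15| = |y − 15|/(√y + √15).
Restrict δ ≤ 15 so that |y − 15| < 15 forces y > 0, and then √y + √15 > √15.
Hence |√y − √15| < |y − 15|/√15, which is < ε once |y − 15| < √15·ε.
Take δ = min(15, √15·ε). If 0 < |y − 15| < δ then y > 0 and |√y − √15| < |y − 15|/√15 < ε.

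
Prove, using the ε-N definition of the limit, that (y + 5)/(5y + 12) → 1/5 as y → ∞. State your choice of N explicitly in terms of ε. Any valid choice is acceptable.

N = (13/25)/ε

Let ε > 0 be given. We seek N > 0 such that y > N implies |(y + 5)/(5y + 12) − (1/5)| < ε.
(y + 5)/(5y + 12) − (1/5) = (5(y + 5) − (5y + 12)) / (5(5y + 12)) = 13/(5(5y + 12)).
For y > 0 we have 5y + 12 > 5y, so |(y + 5)/(5y + 12) − (1/5)| = 13/(5(5y + 12)) < 13/(5·5y) = (13/25)/y.
Thus |(y + 5)/(5y + 12) − (1/5)| < ε whenever y > (13/25)/ε.
Take N = (13/25)/ε. If y > N then |(y + 5)/(5y + 12) − (1/5)| < (13/25)/y < ε.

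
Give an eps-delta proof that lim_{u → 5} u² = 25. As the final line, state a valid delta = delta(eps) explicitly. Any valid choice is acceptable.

Suppose eps > 0. We seek delta > 0 with 0 < |u − 5| < delta ⇒ |u² − 25| < eps.
Factor: u² − 25 = (u − 5)(u + 5), so |u² − 25| = |u − 5|·|u + 5|.
Restrict delta ≤ 2. Then |u − 5| < 2 gives |u| < 7, so by the triangle inequality |u + 5| ≤ 7 + 5 = 12.
Hence |u² − 25| ≤ 12|u − 5|, which is < eps once |u − 5| < eps/12.
Take delta = min(2, eps/12). If 0 < |u − 5| < delta then both bounds hold and |u² − 25| ≤ 12|u − 5| < 12·(eps/12) = eps.

delta = min(2, eps/12)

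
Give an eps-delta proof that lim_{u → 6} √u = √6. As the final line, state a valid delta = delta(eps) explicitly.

Let eps > 0. We want delta > 0 such that 0 < |u − 6| < delta implies |√u − √6| < eps.
Rationalise: √u − √6 = (u − 6)/(√u + √6), so |√u − √6| = |u − 6|/(√u + √6).
Restrict delta ≤ 6 so that |u − 6| < 6 forces u > 0, and then √u + √6 > √6.
Hence |√u − √6| < |u − 6|/√6, which is < eps once |u − 6| < √6·eps.
Take delta = min(6, √6·eps). If 0 < |u − 6| < delta then u > 0 and |√u − √6| < |u − 6|/√6 < eps.

delta = min(6, √6·eps)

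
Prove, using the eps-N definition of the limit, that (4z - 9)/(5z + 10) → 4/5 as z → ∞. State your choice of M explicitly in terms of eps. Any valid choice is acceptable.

Let eps > 0 be given. We seek M > 0 such that z > M implies |(4z - 9)/(5z + 10) − (4/5)| < eps.
(4z - 9)/(5z + 10) − (4/5) = (5(4z - 9) − 4(5z + 10)) / (5(5z + 10)) = -85/(5(5z + 10)).
For z > 0 we have 5z + 10 > 5z, so |(4z - 9)/(5z + 10) − (4/5)| = 85/(5(5z + 10)) < 85/(5·5z) = (17/5)/z.
Thus |(4z - 9)/(5z + 10) − (4/5)| < eps whenever z > (17/5)/eps.
Take M = (17/5)/eps. If z > M then |(4z - 9)/(5z + 10) − (4/5)| < (17/5)/z < eps.

M = (17/5)/eps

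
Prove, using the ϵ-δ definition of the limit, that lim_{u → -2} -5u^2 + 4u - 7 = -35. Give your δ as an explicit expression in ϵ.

Fix ϵ > 0. We want δ > 0 such that 0 < |u + 2| < δ implies |(-5u^2 + 4u - 7) + 35| < ϵ.
(-5u^2 + 4u - 7) + 35 = -5u^2 + 4u + 28 = (u + 2)(-5u + 14).
So |(-5u^2 + 4u - 7) + 35| = |u + 2|·|-5u + 14|.
Assume first that |u + 2| < 2, so |u| < 4. Then |-5u + 14| ≤ 5·4 + 14 = 34.
Hence |(-5u^2 + 4u - 7) + 35| ≤ 34|u + 2| < ϵ provided |u + 2| < ϵ/34.
Choosing δ = min(2, ϵ/34) ensures both conditions, hence |(-5u^2 + 4u - 7) + 35| < ϵ.

δ = min(2, ϵ/34)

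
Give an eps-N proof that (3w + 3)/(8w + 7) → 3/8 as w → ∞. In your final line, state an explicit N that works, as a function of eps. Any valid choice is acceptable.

Let eps > 0 be given. We seek N > 0 such that w > N implies |(3w + 3)/(8w + 7) − (3/8)| < eps.
(3w + 3)/(8w + 7) − (3/8) = (8(3w + 3) − 3(8w + 7)) / (8(8w + 7)) = 3/(8(8w + 7)).
For w > 0 we have 8w + 7 > 8w, so |(3w + 3)/(8w + 7) − (3/8)| = 3/(8(8w + 7)) < 3/(8·8w) = (3/64)/w.
Thus |(3w + 3)/(8w + 7) − (3/8)| < eps whenever w > (3/64)/eps.
Take N = (3/64)/eps. If w > N then |(3w + 3)/(8w + 7) − (3/8)| < (3/64)/w < eps.

N = (3/64)/eps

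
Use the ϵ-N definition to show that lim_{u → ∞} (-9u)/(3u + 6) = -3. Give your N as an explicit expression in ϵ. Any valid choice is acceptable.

Let ϵ > 0. We seek N > 0 such that u > N implies |(-9u)/(3u + 6) + 3| < ϵ.
(-9u)/(3u + 6) + 3 = (3(-9u) − (-9)(3u + 6)) / (3(3u + 6)) = 54/(3(3u + 6)).
For u > 0 we have 3u + 6 > 3u, so |(-9u)/(3u + 6) + 3| = 54/(3(3u + 6)) < 54/(3·3u) = 6/u.
Thus |(-9u)/(3u + 6) + 3| < ϵ whenever u > 6/ϵ.
Take N = 6/ϵ. If u > N then |(-9u)/(3u + 6) + 3| < 6/u < ϵ.

N = 6/ϵ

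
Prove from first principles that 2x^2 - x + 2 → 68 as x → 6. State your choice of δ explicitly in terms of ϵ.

δ = min(1, ϵ/25)

Fix ϵ > 0. We want δ > 0 such that 0 < |x − 6| < δ implies |(2x^2 - x + 2) − 68| < ϵ.
(2x^2 - x + 2) − 68 = 2x^2 - x - 66 = (x − 6)(2x + 11).
So |(2x^2 - x + 2) − 68| = |x − 6|·|2x + 11|.
Assume first that |x − 6| < 1, so |x| < 7. Then |2x + 11| ≤ 2·7 + 11 = 25.
Hence |(2x^2 - x + 2) − 68| ≤ 25|x − 6| < ϵ provided |x − 6| < ϵ/25.
Take δ = min(1, ϵ/25). Then 0 < |x − 6| < δ gives both |x − 6| < 1 and |x − 6| < ϵ/25, so |(2x^2 - x + 2) − 68| < ϵ.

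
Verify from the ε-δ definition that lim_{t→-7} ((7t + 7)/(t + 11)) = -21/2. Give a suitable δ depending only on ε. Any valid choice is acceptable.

δ = min(2, (4/35)ε)

Let ε > 0 be given. We want δ > 0 with 0 < |t + 7| < δ ⇒ |(7t + 7)/(t + 11) + 21/2| < ε.
Combining over a common denominator, (7t + 7)/(t + 11) + 21/2 = [(7t + 7)·4 − (-42)·(t + 11)] / [4·(t + 11)] = 70(t + 7) / (4(t + 11)).
So |(7t + 7)/(t + 11) + 21/2| = 70|t + 7| / (4·|t + 11|).
Require δ ≤ 2, so |t + 11| ≥ |4| − |t + 7| > 4 − 2 = 2.
Hence |(7t + 7)/(t + 11) + 21/2| < 70|t + 7|/(4·2) = (35/4)|t + 7|, which is < ε once |t + 7| < (4/35)ε.
Take δ = min(2, (4/35)ε). Then 0 < |t + 7| < δ forces both bounds, so |(7t + 7)/(t + 11) + 21/2| < ε.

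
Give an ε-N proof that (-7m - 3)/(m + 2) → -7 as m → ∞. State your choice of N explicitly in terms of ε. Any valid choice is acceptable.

Let ε > 0 be given. For m ≥ 1, |(-7m - 3)/(m + 2) + 7| = |11|/((m + 2)) = 11/((m + 2)).
Since m + 2 ≥ m for m ≥ 1, this is ≤ 11/(m) = 11/m.
So |(-7m - 3)/(m + 2) + 7| < ε whenever m > 11/ε.
Take N = 11/ε. If m > N then |(-7m - 3)/(m + 2) + 7| ≤ 11/m < ε.

N = 11/ε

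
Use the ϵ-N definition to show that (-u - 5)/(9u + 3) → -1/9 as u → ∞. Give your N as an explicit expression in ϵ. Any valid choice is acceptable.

N = (14/27)/ϵ

Fix ϵ > 0. We seek N > 0 such that u > N implies |(-u - 5)/(9u + 3) + 1/9| < ϵ.
(-u - 5)/(9u + 3) + 1/9 = (9(-u - 5) − (-1)(9u + 3)) / (9(9u + 3)) = -42/(9(9u + 3)).
For u > 0 we have 9u + 3 > 9u, so |(-u - 5)/(9u + 3) + 1/9| = 42/(9(9u + 3)) < 42/(9·9u) = (14/27)/u.
Thus |(-u - 5)/(9u + 3) + 1/9| < ϵ whenever u > (14/27)/ϵ.
Take N = (14/27)/ϵ. If u > N then |(-u - 5)/(9u + 3) + 1/9| < (14/27)/u < ϵ.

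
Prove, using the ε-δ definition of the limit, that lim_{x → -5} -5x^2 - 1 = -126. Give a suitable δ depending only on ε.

δ = min(2, ε/60)

Suppose ε > 0. We want δ > 0 such that 0 < |x + 5| < δ implies |(-5x^2 - 1) + 126| < ε.
(-5x^2 - 1) + 126 = -5x^2 + 125 = (x + 5)(-5x + 25).
So |(-5x^2 - 1) + 126| = |x + 5|·|-5x + 25|.
Require δ ≤ 2. Then |x + 5| < 2 gives |x| < 7, and by the triangle inequality |-5x + 25| ≤ 5·7 + 25 = 60.
Hence |(-5x^2 - 1) + 126| ≤ 60|x + 5| < ε provided |x + 5| < ε/60.
Choosing δ = min(2, ε/60) ensures both conditions, hence |(-5x^2 - 1) + 126| < ε.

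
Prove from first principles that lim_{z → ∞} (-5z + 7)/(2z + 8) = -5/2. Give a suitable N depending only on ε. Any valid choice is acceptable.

N = (27/2)/ε

Fix ε > 0. We seek N > 0 such that z > N implies |(-5z + 7)/(2z + 8) + 5/2| < ε.
(-5z + 7)/(2z + 8) + 5/2 = (2(-5z + 7) − (-5)(2z + 8)) / (2(2z + 8)) = 54/(2(2z + 8)).
For z > 0 we have 2z + 8 > 2z, so |(-5z + 7)/(2z + 8) + 5/2| = 54/(2(2z + 8)) < 54/(2·2z) = (27/2)/z.
Thus |(-5z + 7)/(2z + 8) + 5/2| < ε whenever z > (27/2)/ε.
Take N = (27/2)/ε. If z > N then |(-5z + 7)/(2z + 8) + 5/2| < (27/2)/z < ε.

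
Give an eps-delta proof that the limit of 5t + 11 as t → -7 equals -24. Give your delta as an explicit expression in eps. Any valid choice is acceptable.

Suppose eps > 0. We need delta > 0 so that 0 < |t + 7| < delta implies |(5t + 11) + 24| < eps.
Since (5t + 11) + 24 = 5(t + 7), we have |(5t + 11) + 24| = 5|t + 7|.
Thus it suffices that |t + 7| < eps/5.
Choosing delta = eps/5 gives |(5t + 11) + 24| = 5|t + 7| < eps whenever |t + 7| < delta.

delta = eps/5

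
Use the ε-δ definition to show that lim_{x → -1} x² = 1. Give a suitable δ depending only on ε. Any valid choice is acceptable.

Fix ε > 0. We seek δ > 0 with 0 < |x + 1| < δ ⇒ |x² − 1| < ε.
Factor: x² − 1 = (x + 1)(x - 1), so |x² − 1| = |x + 1|·|x - 1|.
Restrict δ ≤ 1. Then |x + 1| < 1 gives |x| < 2, so by the triangle inequality |x - 1| ≤ 2 + 1 = 3.
Hence |x² − 1| ≤ 3|x + 1|, which is < ε once |x + 1| < ε/3.
Take δ = min(1, ε/3). If 0 < |x + 1| < δ then both bounds hold and |x² − 1| ≤ 3|x + 1| < 3·(ε/3) = ε.

δ = min(1, ε/3)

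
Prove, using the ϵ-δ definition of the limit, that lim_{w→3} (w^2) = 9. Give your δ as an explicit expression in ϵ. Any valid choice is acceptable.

Let ϵ > 0. We seek δ > 0 with 0 < |w − 3| < δ ⇒ |w^2 − 9| < ϵ.
Factor: w^2 − 9 = (w − 3)(w + 3), so |w^2 − 9| = |w − 3|·|w + 3|.
Impose δ ≤ 2 so that |w| < 5; then |w + 3| ≤ 8.
Hence |w^2 − 9| ≤ 8|w − 3|, which is < ϵ once |w − 3| < ϵ/8.
Take δ = min(2, ϵ/8). If 0 < |w − 3| < δ then both bounds hold and |w^2 − 9| ≤ 8|w − 3| < 8·(ϵ/8) = ϵ.

δ = min(2, ϵ/8)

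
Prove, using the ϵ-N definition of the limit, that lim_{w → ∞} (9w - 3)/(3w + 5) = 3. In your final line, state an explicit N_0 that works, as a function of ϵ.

Let ϵ > 0. We seek N_0 > 0 such that w > N_0 implies |(9w - 3)/(3w + 5) − 3| < ϵ.
(9w - 3)/(3w + 5) − 3 = (3(9w - 3) − 9(3w + 5)) / (3(3w + 5)) = -54/(3(3w + 5)).
For w > 0 we have 3w + 5 > 3w, so |(9w - 3)/(3w + 5) − 3| = 54/(3(3w + 5)) < 54/(3·3w) = 6/w.
Thus |(9w - 3)/(3w + 5) − 3| < ϵ whenever w > 6/ϵ.
Take N_0 = 6/ϵ. If w > N_0 then |(9w - 3)/(3w + 5) − 3| < 6/w < ϵ.

N_0 = 6/ϵ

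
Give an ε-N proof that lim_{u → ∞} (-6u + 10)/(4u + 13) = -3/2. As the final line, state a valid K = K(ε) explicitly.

Fix ε > 0. We seek K > 0 such that u > K implies |(-6u + 10)/(4u + 13) + 3/2| < ε.
(-6u + 10)/(4u + 13) + 3/2 = (4(-6u + 10) − (-6)(4u + 13)) / (4(4u + 13)) = 118/(4(4u + 13)).
For u > 0 we have 4u + 13 > 4u, so |(-6u + 10)/(4u + 13) + 3/2| = 118/(4(4u + 13)) < 118/(4·4u) = (59/8)/u.
Thus |(-6u + 10)/(4u + 13) + 3/2| < ε whenever u > (59/8)/ε.
Take K = (59/8)/ε. If u > K then |(-6u + 10)/(4u + 13) + 3/2| < (59/8)/u < ε.

K = (59/8)/ε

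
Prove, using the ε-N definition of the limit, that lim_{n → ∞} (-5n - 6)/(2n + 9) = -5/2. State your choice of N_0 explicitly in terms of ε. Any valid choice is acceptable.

N_0 = (33/4)/ε

Suppose ε > 0. For n ≥ 1, |(-5n - 6)/(2n + 9) + 5/2| = |33|/(2(2n + 9)) = 33/(2(2n + 9)).
Since 2n + 9 ≥ 2n for n ≥ 1, this is ≤ 33/(2·2n) = (33/4)/n.
So |(-5n - 6)/(2n + 9) + 5/2| < ε whenever n > (33/4)/ε.
Take N_0 = (33/4)/ε. If n > N_0 then |(-5n - 6)/(2n + 9) + 5/2| ≤ (33/4)/n < ε.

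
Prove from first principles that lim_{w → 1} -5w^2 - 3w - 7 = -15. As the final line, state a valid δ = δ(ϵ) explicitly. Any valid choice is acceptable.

Let ϵ > 0. We want δ > 0 such that 0 < |w − 1| < δ implies |(-5w^2 - 3w - 7) + 15| < ϵ.
(-5w^2 - 3w - 7) + 15 = -5w^2 - 3w + 8 = (w − 1)(-5w - 8).
So |(-5w^2 - 3w - 7) + 15| = |w − 1|·|-5w - 8|.
Assume first that |w − 1| < 2, so |w| < 3. Then |-5w - 8| ≤ 5·3 + 8 = 23.
Hence |(-5w^2 - 3w - 7) + 15| ≤ 23|w − 1| < ϵ provided |w − 1| < ϵ/23.
Take δ = min(2, ϵ/23). Then 0 < |w − 1| < δ gives both |w − 1| < 2 and |w − 1| < ϵ/23, so |(-5w^2 - 3w - 7) + 15| < ϵ.

δ = min(2, ϵ/23)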